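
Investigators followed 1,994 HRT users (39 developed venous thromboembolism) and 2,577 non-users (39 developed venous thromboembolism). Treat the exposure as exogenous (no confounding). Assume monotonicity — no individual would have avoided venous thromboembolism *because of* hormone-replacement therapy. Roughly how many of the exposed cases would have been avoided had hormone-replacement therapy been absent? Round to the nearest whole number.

about 9 cases

p₁ = P(outcome | exposed) = 39/1994 = 0.019559
p₀ = P(outcome | unexposed) = 39/2577 = 0.015134
PN = (p₁ − p₀)/p₁ = (0.019559 − 0.015134) / 0.019559 ≈ 0.22623.
Attributable cases ≈ PN × (exposed cases) = 0.22623 × 39 ≈ 8.82.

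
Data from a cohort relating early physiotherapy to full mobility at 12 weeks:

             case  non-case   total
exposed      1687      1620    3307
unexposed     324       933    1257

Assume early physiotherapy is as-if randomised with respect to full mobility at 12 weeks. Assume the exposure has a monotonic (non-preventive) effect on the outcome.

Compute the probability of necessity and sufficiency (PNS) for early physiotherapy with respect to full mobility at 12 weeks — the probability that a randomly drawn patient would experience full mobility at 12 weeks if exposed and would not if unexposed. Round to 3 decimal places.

p₁ = P(outcome | exposed) = 1687/3307 = 0.51013
p₀ = P(outcome | unexposed) = 324/1257 = 0.25776
Under exogeneity and monotonicity, PNS = p₁ − p₀.
PNS = 0.51013 − 0.25776 = 0.25237

PNS ≈ 0.252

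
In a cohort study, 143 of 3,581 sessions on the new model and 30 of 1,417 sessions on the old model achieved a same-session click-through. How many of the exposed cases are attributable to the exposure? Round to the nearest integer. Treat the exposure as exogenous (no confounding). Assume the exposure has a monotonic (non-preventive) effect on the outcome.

p₁ = P(outcome | exposed) = 143/3581 = 0.039933
p₀ = P(outcome | unexposed) = 30/1417 = 0.021171
PN = (p₁ − p₀)/p₁ = (0.039933 − 0.021171) / 0.039933 ≈ 0.46982.
Attributable cases ≈ PN × (exposed cases) = 0.46982 × 143 ≈ 67.18.

about 67 cases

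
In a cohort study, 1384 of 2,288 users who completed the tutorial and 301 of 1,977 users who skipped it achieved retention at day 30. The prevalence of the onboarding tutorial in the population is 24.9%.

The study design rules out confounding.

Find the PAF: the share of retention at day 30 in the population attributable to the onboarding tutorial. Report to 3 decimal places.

p₁ = P(outcome | exposed) = 1384/2288 = 0.6049
p₀ = P(outcome | unexposed) = 301/1977 = 0.15225
Overall risk P(Y=1) = π·p₁ + (1−π)·p₀ = 0.249×0.6049 + 0.751×0.15225 = 0.26496.
Under exogeneity, PAF = [P(Y=1) − p₀] / P(Y=1).
PAF = (0.26496 − 0.15225) / 0.26496 ≈ 0.4254

PAF ≈ 0.425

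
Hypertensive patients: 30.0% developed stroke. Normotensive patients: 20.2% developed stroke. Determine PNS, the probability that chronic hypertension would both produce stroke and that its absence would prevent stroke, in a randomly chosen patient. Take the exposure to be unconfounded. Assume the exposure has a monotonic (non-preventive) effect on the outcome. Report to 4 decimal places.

PNS ≈ 0.0980

p₁ = 0.3, p₀ = 0.202.
Under exogeneity and monotonicity, PNS = p₁ − p₀.
PNS = 0.3 − 0.202 = 0.098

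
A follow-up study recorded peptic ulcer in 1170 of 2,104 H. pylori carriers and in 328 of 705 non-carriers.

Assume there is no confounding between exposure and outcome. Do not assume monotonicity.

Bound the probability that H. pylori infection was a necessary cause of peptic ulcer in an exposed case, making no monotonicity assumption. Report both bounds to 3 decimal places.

0.163 ≤ PN ≤ 0.962

p₁ = P(outcome | exposed) = 1170/2104 = 0.55608
p₀ = P(outcome | unexposed) = 328/705 = 0.46525
Under exogeneity alone the bounds on PN are max{0,(p₁−p₀)/p₁} ≤ PN ≤ min{1,(1−p₀)/p₁}.
  lower = (p₁ − p₀)/p₁ = 0.090835 / 0.55608 ≈ 0.1633
  upper = min{1, (1 − p₀)/p₁} = 0.53475 / 0.55608 ≈ 0.9616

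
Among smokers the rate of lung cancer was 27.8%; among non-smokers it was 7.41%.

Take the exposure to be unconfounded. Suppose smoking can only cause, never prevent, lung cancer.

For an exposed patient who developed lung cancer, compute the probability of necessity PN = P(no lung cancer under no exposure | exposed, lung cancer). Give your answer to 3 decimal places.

p₁ = 0.278, p₀ = 0.0741.
Under exogeneity and monotonicity, PN = (p₁ − p₀) / p₁.
PN = (0.278 − 0.0741) / 0.278 = 0.2039 / 0.278 ≈ 0.7335

PN ≈ 0.733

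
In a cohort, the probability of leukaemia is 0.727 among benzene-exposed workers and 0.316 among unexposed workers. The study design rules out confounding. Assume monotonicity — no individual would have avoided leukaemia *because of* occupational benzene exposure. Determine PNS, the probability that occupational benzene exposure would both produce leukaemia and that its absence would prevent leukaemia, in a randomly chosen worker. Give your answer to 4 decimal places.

Let p₁ = 0.727, p₀ = 0.316.
Under exogeneity and monotonicity, PNS = p₁ − p₀.
PNS = 0.727 − 0.316 = 0.411

PNS ≈ 0.4110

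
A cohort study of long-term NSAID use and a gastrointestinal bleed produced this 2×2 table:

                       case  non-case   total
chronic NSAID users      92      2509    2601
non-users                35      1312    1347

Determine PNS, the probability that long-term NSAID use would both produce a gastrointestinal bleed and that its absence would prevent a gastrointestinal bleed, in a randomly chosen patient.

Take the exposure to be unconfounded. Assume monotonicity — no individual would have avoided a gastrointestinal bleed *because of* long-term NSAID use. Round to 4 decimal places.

p₁ = P(outcome | exposed) = 92/2601 = 0.035371
p₀ = P(outcome | unexposed) = 35/1347 = 0.025984
Under exogeneity and monotonicity, PNS = p₁ − p₀.
PNS = 0.035371 − 0.025984 = 0.0093873

PNS ≈ 0.0094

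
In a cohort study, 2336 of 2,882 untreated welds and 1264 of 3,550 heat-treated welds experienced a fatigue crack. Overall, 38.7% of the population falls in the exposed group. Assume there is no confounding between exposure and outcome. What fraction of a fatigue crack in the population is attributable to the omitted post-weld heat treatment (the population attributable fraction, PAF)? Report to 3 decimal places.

p₁ = P(outcome | exposed) = 2336/2882 = 0.81055
p₀ = P(outcome | unexposed) = 1264/3550 = 0.35606
Overall risk P(Y=1) = π·p₁ + (1−π)·p₀ = 0.387×0.81055 + 0.613×0.35606 = 0.53194.
Under exogeneity, PAF = [P(Y=1) − p₀] / P(Y=1).
PAF = (0.53194 − 0.35606) / 0.53194 ≈ 0.3307

PAF ≈ 0.331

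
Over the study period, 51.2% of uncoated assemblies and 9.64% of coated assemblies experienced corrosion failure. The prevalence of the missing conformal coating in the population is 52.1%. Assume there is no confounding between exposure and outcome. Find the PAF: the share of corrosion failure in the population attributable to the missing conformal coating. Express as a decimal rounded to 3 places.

p₁ = 0.512, p₀ = 0.0964.
Overall risk P(Y=1) = π·p₁ + (1−π)·p₀ = 0.521×0.512 + 0.479×0.0964 = 0.31293.
Under exogeneity, PAF = [P(Y=1) − p₀] / P(Y=1).
PAF = (0.31293 − 0.0964) / 0.31293 ≈ 0.6919

PAF ≈ 0.692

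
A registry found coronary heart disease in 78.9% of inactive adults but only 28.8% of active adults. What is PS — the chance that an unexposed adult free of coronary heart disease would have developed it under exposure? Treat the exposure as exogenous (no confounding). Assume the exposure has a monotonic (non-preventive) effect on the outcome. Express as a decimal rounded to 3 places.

p₁ = 0.789, p₀ = 0.288.
Under exogeneity and monotonicity, PS = (p₁ − p₀) / (1 − p₀).
PS = (0.789 − 0.288) / (1 − 0.288) = 0.501 / 0.712 ≈ 0.7037

PS ≈ 0.704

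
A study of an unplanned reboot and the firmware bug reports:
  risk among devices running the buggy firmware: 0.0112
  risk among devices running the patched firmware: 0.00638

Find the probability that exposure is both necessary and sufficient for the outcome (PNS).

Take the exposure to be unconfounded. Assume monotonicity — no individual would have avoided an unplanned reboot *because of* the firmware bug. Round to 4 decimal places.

Let p₁ = 0.0112, p₀ = 0.00638.
Under exogeneity and monotonicity, PNS = p₁ − p₀.
PNS = 0.0112 − 0.00638 = 0.00482

PNS ≈ 0.0048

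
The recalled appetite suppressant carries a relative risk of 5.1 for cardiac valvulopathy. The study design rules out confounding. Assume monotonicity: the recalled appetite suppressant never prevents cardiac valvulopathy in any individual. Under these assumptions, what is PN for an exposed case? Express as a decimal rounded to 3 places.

PN ≈ 0.804

Under exogeneity and monotonicity, PN = (RR − 1) / RR = 1 − 1/RR.
PN = (5.1 − 1) / 5.1 = 4.1 / 5.1 ≈ 0.8039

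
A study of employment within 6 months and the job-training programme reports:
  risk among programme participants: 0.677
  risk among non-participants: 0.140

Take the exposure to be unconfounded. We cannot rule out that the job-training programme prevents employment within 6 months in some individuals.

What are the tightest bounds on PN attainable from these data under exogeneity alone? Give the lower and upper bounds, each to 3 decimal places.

0.793 ≤ PN ≤ 1.000

Let p₁ = 0.677, p₀ = 0.14.
Under exogeneity alone the bounds on PN are max{0,(p₁−p₀)/p₁} ≤ PN ≤ min{1,(1−p₀)/p₁}.
  lower = (p₁ − p₀)/p₁ = 0.537 / 0.677 ≈ 0.7932
  upper = min{1, (1 − p₀)/p₁} = 0.86 / 0.677 ≈ 1.2703 → capped at 1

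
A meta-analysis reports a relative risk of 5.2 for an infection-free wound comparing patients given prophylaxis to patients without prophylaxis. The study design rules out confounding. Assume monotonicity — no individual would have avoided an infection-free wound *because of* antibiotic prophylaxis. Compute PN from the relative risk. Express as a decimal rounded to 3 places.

PN ≈ 0.808

Under exogeneity and monotonicity, PN = (RR − 1) / RR = 1 − 1/RR.
PN = (5.2 − 1) / 5.2 = 4.2 / 5.2 ≈ 0.8077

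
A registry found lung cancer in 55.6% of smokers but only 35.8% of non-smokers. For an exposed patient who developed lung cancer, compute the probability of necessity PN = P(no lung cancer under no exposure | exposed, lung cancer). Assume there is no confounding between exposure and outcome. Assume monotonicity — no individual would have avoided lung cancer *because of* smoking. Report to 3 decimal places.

PN ≈ 0.356

p₁ = 0.556, p₀ = 0.358.
Under exogeneity and monotonicity, PN = (p₁ − p₀) / p₁.
PN = (0.556 − 0.358) / 0.556 = 0.198 / 0.556 ≈ 0.3561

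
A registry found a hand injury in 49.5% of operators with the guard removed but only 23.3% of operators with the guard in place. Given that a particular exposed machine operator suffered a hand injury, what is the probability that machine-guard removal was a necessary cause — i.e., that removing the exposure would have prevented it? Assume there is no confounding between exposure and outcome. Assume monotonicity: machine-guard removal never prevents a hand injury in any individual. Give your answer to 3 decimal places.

p₁ = 0.495, p₀ = 0.233.
Under exogeneity and monotonicity, PN = (p₁ − p₀) / p₁.
PN = (0.495 − 0.233) / 0.495 = 0.262 / 0.495 ≈ 0.5293

PN ≈ 0.529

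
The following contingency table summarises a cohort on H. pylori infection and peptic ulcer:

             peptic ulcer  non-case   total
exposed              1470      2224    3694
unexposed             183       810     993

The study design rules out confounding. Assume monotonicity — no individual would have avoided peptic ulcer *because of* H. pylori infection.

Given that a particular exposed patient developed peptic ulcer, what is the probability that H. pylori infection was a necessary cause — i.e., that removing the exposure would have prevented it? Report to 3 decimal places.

p₁ = P(outcome | exposed) = 1470/3694 = 0.39794
p₀ = P(outcome | unexposed) = 183/993 = 0.18429
Under exogeneity and monotonicity, PN = (p₁ − p₀) / p₁.
PN = (0.39794 − 0.18429) / 0.39794 = 0.21365 / 0.39794 ≈ 0.5369

PN ≈ 0.537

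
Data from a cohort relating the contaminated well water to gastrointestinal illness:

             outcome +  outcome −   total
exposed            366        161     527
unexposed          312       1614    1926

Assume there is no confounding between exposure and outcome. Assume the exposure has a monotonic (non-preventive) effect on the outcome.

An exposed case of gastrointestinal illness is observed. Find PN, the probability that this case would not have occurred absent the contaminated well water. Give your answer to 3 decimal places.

PN ≈ 0.767

p₁ = P(outcome | exposed) = 366/527 = 0.6945
p₀ = P(outcome | unexposed) = 312/1926 = 0.16199
Under exogeneity and monotonicity, PN = (p₁ − p₀) / p₁.
PN = (0.6945 − 0.16199) / 0.6945 = 0.5325 / 0.6945 ≈ 0.7667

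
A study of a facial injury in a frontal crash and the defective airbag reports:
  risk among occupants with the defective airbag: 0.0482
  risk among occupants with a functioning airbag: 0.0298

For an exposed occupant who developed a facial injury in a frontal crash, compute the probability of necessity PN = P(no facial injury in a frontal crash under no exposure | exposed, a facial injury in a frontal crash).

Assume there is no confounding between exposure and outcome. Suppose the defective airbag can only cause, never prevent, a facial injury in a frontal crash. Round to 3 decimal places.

Let p₁ = 0.0482, p₀ = 0.0298.
Under exogeneity and monotonicity, PN = (p₁ − p₀) / p₁.
PN = (0.0482 − 0.0298) / 0.0482 = 0.0184 / 0.0482 ≈ 0.3817

PN ≈ 0.382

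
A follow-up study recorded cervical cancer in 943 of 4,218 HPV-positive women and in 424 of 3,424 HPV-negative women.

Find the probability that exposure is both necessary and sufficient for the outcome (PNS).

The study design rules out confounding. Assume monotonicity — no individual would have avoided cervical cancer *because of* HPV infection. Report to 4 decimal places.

p₁ = P(outcome | exposed) = 943/4218 = 0.22357
p₀ = P(outcome | unexposed) = 424/3424 = 0.12383
Under exogeneity and monotonicity, PNS = p₁ − p₀.
PNS = 0.22357 − 0.12383 = 0.099734

PNS ≈ 0.0997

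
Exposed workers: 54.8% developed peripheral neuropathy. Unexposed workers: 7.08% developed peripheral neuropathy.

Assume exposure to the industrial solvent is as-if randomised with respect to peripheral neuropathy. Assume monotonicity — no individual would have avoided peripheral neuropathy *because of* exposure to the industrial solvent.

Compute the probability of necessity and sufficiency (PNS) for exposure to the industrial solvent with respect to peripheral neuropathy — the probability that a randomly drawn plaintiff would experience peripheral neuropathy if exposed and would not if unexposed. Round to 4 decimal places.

PNS ≈ 0.4772

p₁ = 0.548, p₀ = 0.0708.
Under exogeneity and monotonicity, PNS = p₁ − p₀.
PNS = 0.548 − 0.0708 = 0.4772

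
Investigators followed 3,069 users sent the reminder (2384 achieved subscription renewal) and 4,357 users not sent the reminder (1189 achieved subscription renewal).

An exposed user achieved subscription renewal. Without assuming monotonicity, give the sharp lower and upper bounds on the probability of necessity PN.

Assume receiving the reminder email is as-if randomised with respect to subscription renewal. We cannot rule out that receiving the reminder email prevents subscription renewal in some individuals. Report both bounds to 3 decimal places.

0.649 ≤ PN ≤ 0.936

p₁ = P(outcome | exposed) = 2384/3069 = 0.7768
p₀ = P(outcome | unexposed) = 1189/4357 = 0.27289
Under exogeneity alone the bounds on PN are max{0,(p₁−p₀)/p₁} ≤ PN ≤ min{1,(1−p₀)/p₁}.
  lower = (p₁ − p₀)/p₁ = 0.50391 / 0.7768 ≈ 0.6487
  upper = min{1, (1 − p₀)/p₁} = 0.72711 / 0.7768 ≈ 0.9360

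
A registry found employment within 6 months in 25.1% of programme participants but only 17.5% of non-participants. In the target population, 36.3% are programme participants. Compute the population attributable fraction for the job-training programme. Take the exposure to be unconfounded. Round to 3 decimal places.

PAF ≈ 0.136

p₁ = 0.251, p₀ = 0.175.
Overall risk P(Y=1) = π·p₁ + (1−π)·p₀ = 0.363×0.251 + 0.637×0.175 = 0.20259.
Under exogeneity, PAF = [P(Y=1) − p₀] / P(Y=1).
PAF = (0.20259 − 0.175) / 0.20259 ≈ 0.1362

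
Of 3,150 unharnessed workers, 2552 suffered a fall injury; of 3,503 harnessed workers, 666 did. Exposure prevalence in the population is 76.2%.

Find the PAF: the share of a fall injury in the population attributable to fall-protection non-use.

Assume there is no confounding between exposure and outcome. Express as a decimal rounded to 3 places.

PAF ≈ 0.713

p₁ = P(outcome | exposed) = 2552/3150 = 0.81016
p₀ = P(outcome | unexposed) = 666/3503 = 0.19012
Overall risk P(Y=1) = π·p₁ + (1−π)·p₀ = 0.762×0.81016 + 0.238×0.19012 = 0.66259.
Under exogeneity, PAF = [P(Y=1) − p₀] / P(Y=1).
PAF = (0.66259 − 0.19012) / 0.66259 ≈ 0.7131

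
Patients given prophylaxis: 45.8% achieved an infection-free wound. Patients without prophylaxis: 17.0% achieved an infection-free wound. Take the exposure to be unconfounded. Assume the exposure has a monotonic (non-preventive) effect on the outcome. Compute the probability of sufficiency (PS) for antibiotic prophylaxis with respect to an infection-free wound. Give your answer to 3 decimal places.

p₁ = 0.458, p₀ = 0.17.
Under exogeneity and monotonicity, PS = (p₁ − p₀) / (1 − p₀).
PS = (0.458 − 0.17) / (1 − 0.17) = 0.288 / 0.83 ≈ 0.3470

PS ≈ 0.347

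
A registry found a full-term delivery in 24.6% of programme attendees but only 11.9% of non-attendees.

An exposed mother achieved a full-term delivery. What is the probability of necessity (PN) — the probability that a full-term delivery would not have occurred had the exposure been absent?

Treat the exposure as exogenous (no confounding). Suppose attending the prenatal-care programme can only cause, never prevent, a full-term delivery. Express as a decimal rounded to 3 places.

PN ≈ 0.516

p₁ = 0.246, p₀ = 0.119.
Under exogeneity and monotonicity, PN = (p₁ − p₀) / p₁.
PN = (0.246 − 0.119) / 0.246 = 0.127 / 0.246 ≈ 0.5163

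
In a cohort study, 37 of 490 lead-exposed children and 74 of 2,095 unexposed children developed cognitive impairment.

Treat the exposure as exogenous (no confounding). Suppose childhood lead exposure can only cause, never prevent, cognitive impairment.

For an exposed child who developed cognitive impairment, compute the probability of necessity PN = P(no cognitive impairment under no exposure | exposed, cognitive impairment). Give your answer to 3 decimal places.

PN ≈ 0.532

p₁ = P(outcome | exposed) = 37/490 = 0.07551
p₀ = P(outcome | unexposed) = 74/2095 = 0.035322
Under exogeneity and monotonicity, PN = (p₁ − p₀) / p₁.
PN = (0.07551 − 0.035322) / 0.07551 = 0.040188 / 0.07551 ≈ 0.5322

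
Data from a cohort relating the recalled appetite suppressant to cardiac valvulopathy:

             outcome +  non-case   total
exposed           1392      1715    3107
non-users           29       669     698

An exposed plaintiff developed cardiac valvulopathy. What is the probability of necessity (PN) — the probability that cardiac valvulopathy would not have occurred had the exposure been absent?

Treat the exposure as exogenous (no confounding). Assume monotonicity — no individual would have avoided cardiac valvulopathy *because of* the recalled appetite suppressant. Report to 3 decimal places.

p₁ = P(outcome | exposed) = 1392/3107 = 0.44802
p₀ = P(outcome | unexposed) = 29/698 = 0.041547
Under exogeneity and monotonicity, PN = (p₁ − p₀)/p₁.
PN = (0.44802 − 0.041547) / 0.44802 ≈ 0.9073

PN ≈ 0.907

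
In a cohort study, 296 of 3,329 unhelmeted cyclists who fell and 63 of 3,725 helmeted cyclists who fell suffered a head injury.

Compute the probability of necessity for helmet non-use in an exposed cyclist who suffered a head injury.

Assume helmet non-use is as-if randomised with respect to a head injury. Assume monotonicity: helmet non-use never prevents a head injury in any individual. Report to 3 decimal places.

PN ≈ 0.810

p₁ = P(outcome | exposed) = 296/3329 = 0.088916
p₀ = P(outcome | unexposed) = 63/3725 = 0.016913
Under exogeneity and monotonicity, PN = (p₁ − p₀) / p₁.
PN = (0.088916 − 0.016913) / 0.088916 = 0.072003 / 0.088916 ≈ 0.8098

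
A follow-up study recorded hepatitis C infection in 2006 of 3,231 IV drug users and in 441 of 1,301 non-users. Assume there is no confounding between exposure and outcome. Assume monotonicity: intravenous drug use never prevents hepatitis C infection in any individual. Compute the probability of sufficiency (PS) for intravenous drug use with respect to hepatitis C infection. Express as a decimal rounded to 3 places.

PS ≈ 0.426

p₁ = P(outcome | exposed) = 2006/3231 = 0.62086
p₀ = P(outcome | unexposed) = 441/1301 = 0.33897
Under exogeneity and monotonicity, PS = (p₁ − p₀) / (1 − p₀).
PS = (0.62086 − 0.33897) / (1 − 0.33897) = 0.28189 / 0.66103 ≈ 0.4264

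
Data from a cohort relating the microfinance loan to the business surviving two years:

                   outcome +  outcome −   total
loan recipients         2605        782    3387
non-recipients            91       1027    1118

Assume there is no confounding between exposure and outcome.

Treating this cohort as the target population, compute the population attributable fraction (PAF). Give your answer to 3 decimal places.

p₁ = P(outcome | exposed) = 2605/3387 = 0.76912
p₀ = P(outcome | unexposed) = 91/1118 = 0.081395
Exposure prevalence π = 3387/4505 = 0.75183; overall risk P(Y=1) = 0.59845.
Under exogeneity, PAF = [P(Y=1) − p₀]/P(Y=1).
PAF = (0.59845 − 0.081395) / 0.59845 ≈ 0.8640

PAF ≈ 0.864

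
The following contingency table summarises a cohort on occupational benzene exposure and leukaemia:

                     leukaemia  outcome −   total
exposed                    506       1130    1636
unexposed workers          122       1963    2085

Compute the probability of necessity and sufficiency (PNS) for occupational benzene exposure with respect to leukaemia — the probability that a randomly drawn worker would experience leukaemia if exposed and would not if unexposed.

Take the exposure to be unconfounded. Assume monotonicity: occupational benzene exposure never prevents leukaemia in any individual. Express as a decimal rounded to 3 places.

PNS ≈ 0.251

p₁ = P(outcome | exposed) = 506/1636 = 0.30929
p₀ = P(outcome | unexposed) = 122/2085 = 0.058513
Under exogeneity and monotonicity, PNS = p₁ − p₀.
PNS = 0.30929 − 0.058513 = 0.25078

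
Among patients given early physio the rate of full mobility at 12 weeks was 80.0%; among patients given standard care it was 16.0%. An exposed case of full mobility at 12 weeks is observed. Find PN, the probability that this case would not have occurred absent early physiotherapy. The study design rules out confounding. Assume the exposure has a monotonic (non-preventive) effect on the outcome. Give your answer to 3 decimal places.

p₁ = 0.8, p₀ = 0.16.
Under exogeneity and monotonicity, PN = (p₁ − p₀) / p₁.
PN = (0.8 − 0.16) / 0.8 = 0.64 / 0.8 ≈ 0.8000

PN ≈ 0.800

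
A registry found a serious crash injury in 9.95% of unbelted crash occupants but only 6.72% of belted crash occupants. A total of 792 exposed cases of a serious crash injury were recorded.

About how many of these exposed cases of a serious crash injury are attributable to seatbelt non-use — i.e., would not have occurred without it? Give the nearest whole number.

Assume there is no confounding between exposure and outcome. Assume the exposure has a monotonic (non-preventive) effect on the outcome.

about 257 cases

p₁ = 0.0995, p₀ = 0.0672.
PN = (p₁ − p₀)/p₁ = (0.0995 − 0.0672) / 0.0995 ≈ 0.32462.
Attributable cases ≈ PN × (exposed cases) = 0.32462 × 792 ≈ 257.10.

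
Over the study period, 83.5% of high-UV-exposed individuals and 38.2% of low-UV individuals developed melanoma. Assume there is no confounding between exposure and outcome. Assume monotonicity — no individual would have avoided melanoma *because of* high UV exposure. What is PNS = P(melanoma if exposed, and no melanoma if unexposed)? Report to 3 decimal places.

p₁ = 0.835, p₀ = 0.382.
Under exogeneity and monotonicity, PNS = p₁ − p₀.
PNS = 0.835 − 0.382 = 0.453

PNS ≈ 0.453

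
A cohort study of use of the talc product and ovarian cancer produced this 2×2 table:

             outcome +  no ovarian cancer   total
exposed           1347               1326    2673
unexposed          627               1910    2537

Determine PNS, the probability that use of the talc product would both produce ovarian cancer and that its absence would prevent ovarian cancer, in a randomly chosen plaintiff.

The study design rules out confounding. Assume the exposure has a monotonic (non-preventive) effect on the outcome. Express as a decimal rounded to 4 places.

PNS ≈ 0.2568

p₁ = P(outcome | exposed) = 1347/2673 = 0.50393
p₀ = P(outcome | unexposed) = 627/2537 = 0.24714
Under exogeneity and monotonicity, PNS = p₁ − p₀.
PNS = 0.50393 − 0.24714 = 0.25679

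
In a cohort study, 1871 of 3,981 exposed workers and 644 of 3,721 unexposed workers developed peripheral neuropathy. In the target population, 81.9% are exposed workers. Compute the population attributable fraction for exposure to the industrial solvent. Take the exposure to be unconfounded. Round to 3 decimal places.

PAF ≈ 0.584

p₁ = P(outcome | exposed) = 1871/3981 = 0.46998
p₀ = P(outcome | unexposed) = 644/3721 = 0.17307
Overall risk P(Y=1) = π·p₁ + (1−π)·p₀ = 0.819×0.46998 + 0.181×0.17307 = 0.41624.
Under exogeneity, PAF = [P(Y=1) − p₀] / P(Y=1).
PAF = (0.41624 − 0.17307) / 0.41624 ≈ 0.5842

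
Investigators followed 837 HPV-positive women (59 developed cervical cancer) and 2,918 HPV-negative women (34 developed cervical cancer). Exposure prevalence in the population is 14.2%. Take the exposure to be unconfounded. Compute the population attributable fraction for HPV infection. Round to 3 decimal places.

PAF ≈ 0.418

p₁ = P(outcome | exposed) = 59/837 = 0.07049
p₀ = P(outcome | unexposed) = 34/2918 = 0.011652
Overall risk P(Y=1) = π·p₁ + (1−π)·p₀ = 0.142×0.07049 + 0.858×0.011652 = 0.020007.
Under exogeneity, PAF = [P(Y=1) − p₀] / P(Y=1).
PAF = (0.020007 − 0.011652) / 0.020007 ≈ 0.4176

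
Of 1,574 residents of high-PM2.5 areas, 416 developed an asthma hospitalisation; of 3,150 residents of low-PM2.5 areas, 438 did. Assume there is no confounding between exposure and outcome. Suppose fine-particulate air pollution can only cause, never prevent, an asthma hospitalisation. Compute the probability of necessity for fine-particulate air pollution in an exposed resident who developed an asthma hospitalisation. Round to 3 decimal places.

PN ≈ 0.474

p₁ = P(outcome | exposed) = 416/1574 = 0.26429
p₀ = P(outcome | unexposed) = 438/3150 = 0.13905
Under exogeneity and monotonicity, PN = (p₁ − p₀) / p₁.
PN = (0.26429 − 0.13905) / 0.26429 = 0.12525 / 0.26429 ≈ 0.4739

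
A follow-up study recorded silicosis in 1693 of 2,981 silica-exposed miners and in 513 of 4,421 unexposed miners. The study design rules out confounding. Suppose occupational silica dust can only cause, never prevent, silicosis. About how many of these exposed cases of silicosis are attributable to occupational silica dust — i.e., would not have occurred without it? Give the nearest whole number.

about 1347 cases

p₁ = P(outcome | exposed) = 1693/2981 = 0.56793
p₀ = P(outcome | unexposed) = 513/4421 = 0.11604
PN = (p₁ − p₀)/p₁ = (0.56793 − 0.11604) / 0.56793 ≈ 0.79568.
Attributable cases ≈ PN × (exposed cases) = 0.79568 × 1693 ≈ 1347.09.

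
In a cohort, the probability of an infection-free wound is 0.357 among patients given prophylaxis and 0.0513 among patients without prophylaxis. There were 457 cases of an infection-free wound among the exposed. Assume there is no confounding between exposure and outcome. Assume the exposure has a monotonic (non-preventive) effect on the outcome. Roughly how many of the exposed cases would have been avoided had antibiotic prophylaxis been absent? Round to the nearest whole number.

about 391 cases

Let p₁ = 0.357, p₀ = 0.0513.
PN = (p₁ − p₀)/p₁ = (0.357 − 0.0513) / 0.357 ≈ 0.85630.
Attributable cases ≈ PN × (exposed cases) = 0.85630 × 457 ≈ 391.33.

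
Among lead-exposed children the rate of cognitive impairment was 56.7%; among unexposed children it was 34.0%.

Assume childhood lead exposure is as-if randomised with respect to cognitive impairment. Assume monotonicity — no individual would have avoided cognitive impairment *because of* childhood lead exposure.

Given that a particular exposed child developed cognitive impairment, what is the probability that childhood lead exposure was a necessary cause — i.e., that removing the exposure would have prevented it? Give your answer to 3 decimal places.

p₁ = 0.567, p₀ = 0.34.
Under exogeneity and monotonicity, PN = (p₁ − p₀) / p₁.
PN = (0.567 − 0.34) / 0.567 = 0.227 / 0.567 ≈ 0.4004

PN ≈ 0.400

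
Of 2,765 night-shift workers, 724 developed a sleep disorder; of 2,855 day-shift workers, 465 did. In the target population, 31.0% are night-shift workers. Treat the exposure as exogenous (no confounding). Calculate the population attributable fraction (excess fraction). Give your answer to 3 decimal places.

PAF ≈ 0.159

p₁ = P(outcome | exposed) = 724/2765 = 0.26184
p₀ = P(outcome | unexposed) = 465/2855 = 0.16287
Overall risk P(Y=1) = π·p₁ + (1−π)·p₀ = 0.31×0.26184 + 0.69×0.16287 = 0.19355.
Under exogeneity, PAF = [P(Y=1) − p₀] / P(Y=1).
PAF = (0.19355 − 0.16287) / 0.19355 ≈ 0.1585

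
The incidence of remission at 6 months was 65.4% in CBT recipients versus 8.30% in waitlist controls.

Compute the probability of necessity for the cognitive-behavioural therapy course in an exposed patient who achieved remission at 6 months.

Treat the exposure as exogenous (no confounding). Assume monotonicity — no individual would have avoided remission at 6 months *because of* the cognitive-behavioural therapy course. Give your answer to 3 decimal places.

PN ≈ 0.873

p₁ = 0.654, p₀ = 0.083.
Under exogeneity and monotonicity, PN = (p₁ − p₀) / p₁.
PN = (0.654 − 0.083) / 0.654 = 0.571 / 0.654 ≈ 0.8731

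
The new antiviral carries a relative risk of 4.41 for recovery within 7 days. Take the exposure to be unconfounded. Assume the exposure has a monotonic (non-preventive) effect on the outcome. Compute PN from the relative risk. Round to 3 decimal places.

Under exogeneity and monotonicity, PN = (RR − 1) / RR = 1 − 1/RR.
PN = (4.41 − 1) / 4.41 = 3.41 / 4.41 ≈ 0.7732

PN ≈ 0.773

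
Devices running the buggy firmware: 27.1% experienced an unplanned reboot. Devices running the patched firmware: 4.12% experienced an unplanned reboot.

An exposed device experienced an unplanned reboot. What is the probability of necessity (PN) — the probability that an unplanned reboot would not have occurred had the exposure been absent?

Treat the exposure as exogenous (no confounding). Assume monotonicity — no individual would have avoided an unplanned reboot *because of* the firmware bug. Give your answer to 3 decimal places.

PN ≈ 0.848

p₁ = 0.271, p₀ = 0.0412.
Under exogeneity and monotonicity, PN = (p₁ − p₀) / p₁.
PN = (0.271 − 0.0412) / 0.271 = 0.2298 / 0.271 ≈ 0.8480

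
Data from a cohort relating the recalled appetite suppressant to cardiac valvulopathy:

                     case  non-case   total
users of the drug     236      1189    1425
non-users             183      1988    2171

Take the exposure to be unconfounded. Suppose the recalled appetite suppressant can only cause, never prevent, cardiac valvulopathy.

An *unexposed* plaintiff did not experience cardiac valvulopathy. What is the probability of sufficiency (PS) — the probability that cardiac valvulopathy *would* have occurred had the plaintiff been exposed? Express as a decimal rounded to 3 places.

PS ≈ 0.089

p₁ = P(outcome | exposed) = 236/1425 = 0.16561
p₀ = P(outcome | unexposed) = 183/2171 = 0.084293
Under exogeneity and monotonicity, PS = (p₁ − p₀)/(1 − p₀).
PS = (0.16561 − 0.084293) / 0.91571 ≈ 0.0888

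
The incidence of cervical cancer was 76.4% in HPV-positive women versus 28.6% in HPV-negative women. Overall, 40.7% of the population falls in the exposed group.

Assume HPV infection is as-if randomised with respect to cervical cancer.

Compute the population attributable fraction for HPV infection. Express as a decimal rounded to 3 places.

p₁ = 0.764, p₀ = 0.286.
Overall risk P(Y=1) = π·p₁ + (1−π)·p₀ = 0.407×0.764 + 0.593×0.286 = 0.48055.
Under exogeneity, PAF = [P(Y=1) − p₀] / P(Y=1).
PAF = (0.48055 − 0.286) / 0.48055 ≈ 0.4048

PAF ≈ 0.405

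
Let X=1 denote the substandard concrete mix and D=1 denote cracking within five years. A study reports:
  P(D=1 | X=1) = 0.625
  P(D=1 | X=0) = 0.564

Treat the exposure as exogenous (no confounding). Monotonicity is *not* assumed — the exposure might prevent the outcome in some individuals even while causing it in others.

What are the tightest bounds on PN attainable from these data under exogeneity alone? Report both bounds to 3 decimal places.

Let p₁ = 0.625, p₀ = 0.564.
Under exogeneity alone the bounds on PN are max{0,(p₁−p₀)/p₁} ≤ PN ≤ min{1,(1−p₀)/p₁}.
  lower = (p₁ − p₀)/p₁ = 0.061 / 0.625 ≈ 0.0976
  upper = min{1, (1 − p₀)/p₁} = 0.436 / 0.625 ≈ 0.6976

0.098 ≤ PN ≤ 0.698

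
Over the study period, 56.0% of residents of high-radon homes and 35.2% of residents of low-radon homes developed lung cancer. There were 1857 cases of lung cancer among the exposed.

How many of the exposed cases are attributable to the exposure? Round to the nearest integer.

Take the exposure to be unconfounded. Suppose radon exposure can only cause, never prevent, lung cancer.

about 690 cases

p₁ = 0.56, p₀ = 0.352.
PN = (p₁ − p₀)/p₁ = (0.56 − 0.352) / 0.56 ≈ 0.37143.
Attributable cases ≈ PN × (exposed cases) = 0.37143 × 1857 ≈ 689.74.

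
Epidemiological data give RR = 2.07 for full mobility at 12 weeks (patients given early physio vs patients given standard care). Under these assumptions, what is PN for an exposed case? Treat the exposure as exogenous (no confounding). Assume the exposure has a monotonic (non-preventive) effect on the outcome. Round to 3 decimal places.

Under exogeneity and monotonicity, PN = (RR − 1) / RR = 1 − 1/RR.
PN = (2.07 − 1) / 2.07 = 1.07 / 2.07 ≈ 0.5169

PN ≈ 0.517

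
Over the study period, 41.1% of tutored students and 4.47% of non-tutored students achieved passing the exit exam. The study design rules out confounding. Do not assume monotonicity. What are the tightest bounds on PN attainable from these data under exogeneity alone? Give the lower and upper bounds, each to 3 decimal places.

0.891 ≤ PN ≤ 1.000

p₁ = 0.411, p₀ = 0.0447.
Under exogeneity alone the bounds on PN are max{0,(p₁−p₀)/p₁} ≤ PN ≤ min{1,(1−p₀)/p₁}.
  lower = (p₁ − p₀)/p₁ = 0.3663 / 0.411 ≈ 0.8912
  upper = min{1, (1 − p₀)/p₁} = 0.9553 / 0.411 ≈ 2.3243 → capped at 1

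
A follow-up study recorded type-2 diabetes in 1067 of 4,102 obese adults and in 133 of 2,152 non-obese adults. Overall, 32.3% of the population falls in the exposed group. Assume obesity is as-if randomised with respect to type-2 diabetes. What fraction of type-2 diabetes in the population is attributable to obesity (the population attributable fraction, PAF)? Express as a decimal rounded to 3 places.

PAF ≈ 0.509

p₁ = P(outcome | exposed) = 1067/4102 = 0.26012
p₀ = P(outcome | unexposed) = 133/2152 = 0.061803
Overall risk P(Y=1) = π·p₁ + (1−π)·p₀ = 0.323×0.26012 + 0.677×0.061803 = 0.12586.
Under exogeneity, PAF = [P(Y=1) − p₀] / P(Y=1).
PAF = (0.12586 − 0.061803) / 0.12586 ≈ 0.5089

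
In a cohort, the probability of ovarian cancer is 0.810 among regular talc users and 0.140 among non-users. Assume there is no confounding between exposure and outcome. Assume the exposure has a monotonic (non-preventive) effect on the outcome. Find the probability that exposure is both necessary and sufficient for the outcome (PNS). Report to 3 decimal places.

Let p₁ = 0.81, p₀ = 0.14.
Under exogeneity and monotonicity, PNS = p₁ − p₀.
PNS = 0.81 − 0.14 = 0.67

PNS ≈ 0.670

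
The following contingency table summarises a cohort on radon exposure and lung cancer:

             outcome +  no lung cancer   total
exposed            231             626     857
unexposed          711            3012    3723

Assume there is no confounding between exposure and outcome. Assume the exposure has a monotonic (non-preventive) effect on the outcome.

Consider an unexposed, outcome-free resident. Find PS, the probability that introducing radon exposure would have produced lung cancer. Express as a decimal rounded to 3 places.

p₁ = P(outcome | exposed) = 231/857 = 0.26954
p₀ = P(outcome | unexposed) = 711/3723 = 0.19098
Under exogeneity and monotonicity, PS = (p₁ − p₀)/(1 − p₀).
PS = (0.26954 − 0.19098) / 0.80902 ≈ 0.0971

PS ≈ 0.097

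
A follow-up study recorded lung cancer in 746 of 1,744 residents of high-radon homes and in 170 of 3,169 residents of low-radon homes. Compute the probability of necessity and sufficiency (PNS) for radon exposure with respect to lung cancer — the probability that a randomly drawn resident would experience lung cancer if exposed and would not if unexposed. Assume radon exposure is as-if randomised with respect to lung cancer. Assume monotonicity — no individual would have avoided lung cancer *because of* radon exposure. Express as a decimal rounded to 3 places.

p₁ = P(outcome | exposed) = 746/1744 = 0.42775
p₀ = P(outcome | unexposed) = 170/3169 = 0.053645
Under exogeneity and monotonicity, PNS = p₁ − p₀.
PNS = 0.42775 − 0.053645 = 0.37411

PNS ≈ 0.374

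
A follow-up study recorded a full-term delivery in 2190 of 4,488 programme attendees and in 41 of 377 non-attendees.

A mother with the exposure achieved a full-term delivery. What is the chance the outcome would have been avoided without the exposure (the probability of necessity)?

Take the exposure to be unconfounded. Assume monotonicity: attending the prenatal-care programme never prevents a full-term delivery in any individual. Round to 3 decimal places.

PN ≈ 0.777

p₁ = P(outcome | exposed) = 2190/4488 = 0.48797
p₀ = P(outcome | unexposed) = 41/377 = 0.10875
Under exogeneity and monotonicity, PN = (p₁ − p₀) / p₁.
PN = (0.48797 − 0.10875) / 0.48797 = 0.37921 / 0.48797 ≈ 0.7771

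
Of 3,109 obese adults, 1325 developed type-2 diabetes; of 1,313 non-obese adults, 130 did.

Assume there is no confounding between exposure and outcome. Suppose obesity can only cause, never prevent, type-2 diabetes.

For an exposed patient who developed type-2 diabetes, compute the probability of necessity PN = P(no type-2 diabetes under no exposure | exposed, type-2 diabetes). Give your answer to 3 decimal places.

p₁ = P(outcome | exposed) = 1325/3109 = 0.42618
p₀ = P(outcome | unexposed) = 130/1313 = 0.09901
Under exogeneity and monotonicity, PN = (p₁ − p₀) / p₁.
PN = (0.42618 − 0.09901) / 0.42618 = 0.32717 / 0.42618 ≈ 0.7677

PN ≈ 0.768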